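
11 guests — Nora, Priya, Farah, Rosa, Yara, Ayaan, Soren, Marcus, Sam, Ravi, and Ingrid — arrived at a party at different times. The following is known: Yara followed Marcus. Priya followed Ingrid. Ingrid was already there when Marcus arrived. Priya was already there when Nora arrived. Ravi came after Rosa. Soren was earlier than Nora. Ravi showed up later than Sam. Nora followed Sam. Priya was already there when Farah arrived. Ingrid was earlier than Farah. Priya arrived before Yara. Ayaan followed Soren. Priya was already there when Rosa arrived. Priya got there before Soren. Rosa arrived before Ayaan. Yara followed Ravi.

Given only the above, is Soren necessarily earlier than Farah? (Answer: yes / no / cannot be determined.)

cannot be determined

No chain of stated constraints runs from Soren to Farah, and none runs from Farah to Soren either.
So the relative order of Soren and Farah is not fixed by the given facts.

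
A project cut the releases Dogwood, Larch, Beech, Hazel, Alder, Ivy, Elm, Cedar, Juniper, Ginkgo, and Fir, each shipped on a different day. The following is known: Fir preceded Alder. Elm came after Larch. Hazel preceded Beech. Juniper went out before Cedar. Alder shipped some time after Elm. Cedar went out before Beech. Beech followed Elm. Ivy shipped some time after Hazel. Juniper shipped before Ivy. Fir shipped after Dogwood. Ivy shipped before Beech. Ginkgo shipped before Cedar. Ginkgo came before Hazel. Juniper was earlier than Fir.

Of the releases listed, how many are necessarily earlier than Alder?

Directly stated before Alder: Elm and Fir.
Dogwood reaches Alder via Dogwood → Fir → Alder.
Juniper reaches Alder via Juniper → Fir → Alder.
Larch reaches Alder via Larch → Elm → Alder.
That's Dogwood, Elm, Fir, Juniper, and Larch — 5 in all.

5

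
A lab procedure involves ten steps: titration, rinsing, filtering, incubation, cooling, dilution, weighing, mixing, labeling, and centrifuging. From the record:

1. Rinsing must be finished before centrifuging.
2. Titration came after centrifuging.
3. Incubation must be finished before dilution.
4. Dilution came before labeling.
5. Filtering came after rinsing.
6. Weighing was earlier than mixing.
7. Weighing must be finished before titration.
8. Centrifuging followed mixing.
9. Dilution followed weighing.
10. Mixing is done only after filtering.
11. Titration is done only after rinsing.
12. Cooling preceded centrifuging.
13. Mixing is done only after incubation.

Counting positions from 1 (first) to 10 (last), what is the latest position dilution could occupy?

9

Dilution must come before labeling — 1 step forced after it.
Everything else can be placed before dilution in some valid order, so dilution can sit as late as position 10 − 1 = 9.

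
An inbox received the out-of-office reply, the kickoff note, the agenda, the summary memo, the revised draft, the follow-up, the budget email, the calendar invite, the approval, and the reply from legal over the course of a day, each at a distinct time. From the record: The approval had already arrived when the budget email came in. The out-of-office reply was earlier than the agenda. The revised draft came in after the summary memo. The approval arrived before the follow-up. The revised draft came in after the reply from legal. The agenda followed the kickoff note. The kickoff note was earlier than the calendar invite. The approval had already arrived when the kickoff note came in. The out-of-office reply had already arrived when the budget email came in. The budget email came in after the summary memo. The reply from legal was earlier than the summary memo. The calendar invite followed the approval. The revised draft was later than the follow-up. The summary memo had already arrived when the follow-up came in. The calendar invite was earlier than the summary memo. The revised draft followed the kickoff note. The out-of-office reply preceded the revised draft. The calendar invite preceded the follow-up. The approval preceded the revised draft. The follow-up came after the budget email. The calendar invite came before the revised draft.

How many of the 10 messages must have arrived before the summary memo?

4

Directly stated before the summary memo: the calendar invite and the reply from legal.
The approval reaches the summary memo via the approval → the calendar invite → the summary memo.
The kickoff note reaches the summary memo via the kickoff note → the calendar invite → the summary memo.
No chain forces the agenda (or any of the others) ahead of the summary memo.
That's the approval, the calendar invite, the kickoff note, and the reply from legal — 4 in all.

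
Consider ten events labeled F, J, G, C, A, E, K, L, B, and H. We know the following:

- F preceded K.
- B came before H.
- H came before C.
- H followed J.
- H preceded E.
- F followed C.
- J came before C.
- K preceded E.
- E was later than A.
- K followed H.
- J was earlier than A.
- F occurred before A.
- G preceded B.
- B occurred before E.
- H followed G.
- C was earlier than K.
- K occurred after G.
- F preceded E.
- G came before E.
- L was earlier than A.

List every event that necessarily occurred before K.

B, C, F, G, H, J

Directly stated before K: C, F, G, and H.
B reaches K via B → H → K.
J reaches K via J → C → K.
No chain forces L (or any of the others) ahead of K.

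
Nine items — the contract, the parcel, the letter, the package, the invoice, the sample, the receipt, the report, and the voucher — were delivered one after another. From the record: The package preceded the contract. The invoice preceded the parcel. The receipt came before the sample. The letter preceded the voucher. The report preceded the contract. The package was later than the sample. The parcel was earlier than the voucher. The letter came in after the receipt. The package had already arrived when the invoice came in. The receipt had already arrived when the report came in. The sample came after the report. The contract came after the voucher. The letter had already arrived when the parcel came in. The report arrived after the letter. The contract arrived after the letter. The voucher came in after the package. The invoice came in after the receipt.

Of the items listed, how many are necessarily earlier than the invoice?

Directly stated before the invoice: the package and the receipt.
The letter reaches the invoice via the letter → the report → the sample → the package → the invoice.
The report reaches the invoice via the report → the sample → the package → the invoice.
The sample reaches the invoice via the sample → the package → the invoice.
No chain forces the contract (or any of the others) ahead of the invoice.
That's the letter, the package, the receipt, the report, and the sample — 5 in all.

5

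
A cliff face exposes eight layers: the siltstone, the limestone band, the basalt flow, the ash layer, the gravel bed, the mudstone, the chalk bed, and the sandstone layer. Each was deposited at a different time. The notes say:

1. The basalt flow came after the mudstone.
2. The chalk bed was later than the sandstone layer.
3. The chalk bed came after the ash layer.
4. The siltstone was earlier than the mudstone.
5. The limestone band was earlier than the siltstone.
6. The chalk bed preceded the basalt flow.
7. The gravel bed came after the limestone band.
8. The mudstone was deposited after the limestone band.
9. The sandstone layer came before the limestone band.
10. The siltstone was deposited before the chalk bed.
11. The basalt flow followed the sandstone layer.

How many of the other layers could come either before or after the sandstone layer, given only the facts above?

1

Forced after the sandstone layer: the basalt flow, the chalk bed, the gravel bed, the limestone band, the mudstone, and the siltstone.
That leaves the ash layer with no forced order relative to the sandstone layer — 1.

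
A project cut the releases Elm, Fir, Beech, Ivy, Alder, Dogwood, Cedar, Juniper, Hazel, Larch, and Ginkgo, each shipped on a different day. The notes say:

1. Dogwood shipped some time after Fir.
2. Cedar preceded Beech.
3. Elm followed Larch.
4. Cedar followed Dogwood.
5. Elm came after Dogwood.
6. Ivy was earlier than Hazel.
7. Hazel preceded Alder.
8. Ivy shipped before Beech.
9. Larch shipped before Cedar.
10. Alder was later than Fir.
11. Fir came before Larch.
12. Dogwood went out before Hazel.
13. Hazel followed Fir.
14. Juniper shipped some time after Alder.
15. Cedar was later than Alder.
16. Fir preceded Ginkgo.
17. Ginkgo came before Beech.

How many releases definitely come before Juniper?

5

Directly stated before Juniper: Alder.
Dogwood reaches Juniper via Dogwood → Hazel → Alder → Juniper.
Fir reaches Juniper via Fir → Alder → Juniper.
Hazel reaches Juniper via Hazel → Alder → Juniper.
Likewise Ivy reaches Juniper by chaining the stated constraints.
No chain forces Ginkgo (or any of the others) ahead of Juniper.
That's Alder, Dogwood, Fir, Hazel, and Ivy — 5 in all.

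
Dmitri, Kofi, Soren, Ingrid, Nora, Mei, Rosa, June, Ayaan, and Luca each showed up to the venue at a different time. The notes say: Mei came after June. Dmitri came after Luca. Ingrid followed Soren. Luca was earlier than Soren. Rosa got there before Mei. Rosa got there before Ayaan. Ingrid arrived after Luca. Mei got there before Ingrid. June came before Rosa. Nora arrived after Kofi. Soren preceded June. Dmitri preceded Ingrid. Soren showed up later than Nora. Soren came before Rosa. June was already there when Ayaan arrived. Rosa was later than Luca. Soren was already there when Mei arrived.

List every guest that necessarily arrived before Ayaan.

Directly stated before Ayaan: June and Rosa.
Kofi reaches Ayaan via Kofi → Nora → Soren → June → Ayaan.
Luca reaches Ayaan via Luca → Rosa → Ayaan.
Nora reaches Ayaan via Nora → Soren → June → Ayaan.
Likewise Soren reaches Ayaan by chaining the stated constraints.
No chain forces Mei (or any of the others) ahead of Ayaan.

June, Kofi, Luca, Nora, Rosa, Soren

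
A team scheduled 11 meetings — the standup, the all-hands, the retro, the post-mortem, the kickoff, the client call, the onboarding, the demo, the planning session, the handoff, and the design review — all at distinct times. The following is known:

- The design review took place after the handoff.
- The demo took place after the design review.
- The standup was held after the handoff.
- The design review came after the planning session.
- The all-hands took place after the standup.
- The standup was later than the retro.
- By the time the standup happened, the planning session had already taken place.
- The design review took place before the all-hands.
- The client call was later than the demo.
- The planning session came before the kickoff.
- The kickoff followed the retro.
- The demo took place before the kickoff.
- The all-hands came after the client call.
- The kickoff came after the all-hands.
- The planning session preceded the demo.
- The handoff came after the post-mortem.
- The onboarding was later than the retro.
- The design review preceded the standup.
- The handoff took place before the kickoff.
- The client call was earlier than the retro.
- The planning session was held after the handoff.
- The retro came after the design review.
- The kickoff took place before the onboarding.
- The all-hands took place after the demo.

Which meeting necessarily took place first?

the post-mortem

The post-mortem has a chain of constraints placing it before every other meeting, so the post-mortem must be first.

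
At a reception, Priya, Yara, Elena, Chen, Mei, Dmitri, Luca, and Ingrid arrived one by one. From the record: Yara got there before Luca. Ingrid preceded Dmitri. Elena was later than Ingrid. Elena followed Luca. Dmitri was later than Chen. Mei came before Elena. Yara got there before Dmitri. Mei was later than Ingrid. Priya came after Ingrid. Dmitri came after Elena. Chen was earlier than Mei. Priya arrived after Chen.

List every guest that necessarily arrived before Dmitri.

Chen, Elena, Ingrid, Luca, Mei, Yara

Directly stated before Dmitri: Chen, Elena, Ingrid, and Yara.
Luca reaches Dmitri via Luca → Elena → Dmitri.
Mei reaches Dmitri via Mei → Elena → Dmitri.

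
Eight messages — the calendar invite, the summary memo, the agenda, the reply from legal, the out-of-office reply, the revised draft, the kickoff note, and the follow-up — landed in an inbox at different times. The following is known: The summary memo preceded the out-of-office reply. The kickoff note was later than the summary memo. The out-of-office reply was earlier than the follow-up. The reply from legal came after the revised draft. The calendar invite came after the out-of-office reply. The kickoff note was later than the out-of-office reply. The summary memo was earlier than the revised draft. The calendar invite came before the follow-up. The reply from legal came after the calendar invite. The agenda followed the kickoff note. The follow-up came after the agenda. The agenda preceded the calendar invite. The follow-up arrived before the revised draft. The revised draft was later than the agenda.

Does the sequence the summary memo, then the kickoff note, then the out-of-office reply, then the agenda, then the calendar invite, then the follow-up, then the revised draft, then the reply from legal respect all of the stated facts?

The constraints require the out-of-office reply before the kickoff note, but in the proposed sequence the kickoff note appears ahead of the out-of-office reply. That one violation is enough.

no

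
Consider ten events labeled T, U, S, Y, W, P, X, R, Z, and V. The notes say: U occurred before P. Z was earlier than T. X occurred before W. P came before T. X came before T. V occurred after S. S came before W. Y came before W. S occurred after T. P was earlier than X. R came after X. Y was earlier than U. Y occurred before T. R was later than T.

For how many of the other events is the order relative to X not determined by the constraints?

1

Forced before X: P, U, and Y; forced after X: R, S, T, V, and W.
That leaves Z with no forced order relative to X — 1.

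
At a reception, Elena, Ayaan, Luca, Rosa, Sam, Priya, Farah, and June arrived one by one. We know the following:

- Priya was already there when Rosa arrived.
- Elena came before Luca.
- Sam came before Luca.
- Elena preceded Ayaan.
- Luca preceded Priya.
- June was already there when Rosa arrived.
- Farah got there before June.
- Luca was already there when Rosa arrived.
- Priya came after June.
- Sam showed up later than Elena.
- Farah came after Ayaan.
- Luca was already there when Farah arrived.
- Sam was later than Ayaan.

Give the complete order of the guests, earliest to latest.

Elena, Ayaan, Sam, Luca, Farah, June, Priya, Rosa

The constraints fix every adjacent pair, so only one ordering works:
Elena → Ayaan → Sam → Luca → Farah → June → Priya → Rosa.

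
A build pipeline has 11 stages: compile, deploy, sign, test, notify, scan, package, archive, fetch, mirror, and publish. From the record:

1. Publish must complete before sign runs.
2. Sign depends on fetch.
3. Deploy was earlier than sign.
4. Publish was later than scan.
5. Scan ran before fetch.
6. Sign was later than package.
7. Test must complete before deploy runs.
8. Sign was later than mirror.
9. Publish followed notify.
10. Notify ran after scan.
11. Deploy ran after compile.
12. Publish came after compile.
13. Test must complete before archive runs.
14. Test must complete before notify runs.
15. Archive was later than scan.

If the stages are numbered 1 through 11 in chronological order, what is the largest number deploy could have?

Deploy must come before sign — 1 stage forced after it.
Everything else can be placed before deploy in some valid order, so deploy can sit as late as position 11 − 1 = 10.

10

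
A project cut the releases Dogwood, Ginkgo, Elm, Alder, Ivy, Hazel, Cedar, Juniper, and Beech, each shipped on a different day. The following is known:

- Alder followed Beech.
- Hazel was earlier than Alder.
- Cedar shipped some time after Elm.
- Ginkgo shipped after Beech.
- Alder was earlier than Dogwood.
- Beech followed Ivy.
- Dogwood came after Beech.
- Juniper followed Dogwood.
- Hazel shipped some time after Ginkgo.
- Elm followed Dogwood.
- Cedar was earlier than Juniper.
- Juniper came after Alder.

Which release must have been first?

Ivy

Ivy has a chain of constraints placing it before every other release, so Ivy must be first.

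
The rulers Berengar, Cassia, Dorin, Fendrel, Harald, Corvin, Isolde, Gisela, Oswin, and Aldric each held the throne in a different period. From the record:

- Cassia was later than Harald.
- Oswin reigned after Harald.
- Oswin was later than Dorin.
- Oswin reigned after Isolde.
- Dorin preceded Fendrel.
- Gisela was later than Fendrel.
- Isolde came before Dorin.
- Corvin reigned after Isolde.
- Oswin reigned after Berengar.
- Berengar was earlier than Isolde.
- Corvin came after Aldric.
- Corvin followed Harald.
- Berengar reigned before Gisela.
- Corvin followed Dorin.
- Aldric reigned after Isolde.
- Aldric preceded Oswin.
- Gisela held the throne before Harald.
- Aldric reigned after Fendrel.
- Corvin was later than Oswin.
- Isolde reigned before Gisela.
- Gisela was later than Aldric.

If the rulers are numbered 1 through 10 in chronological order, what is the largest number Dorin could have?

3

Dorin must come before Aldric, Cassia, Corvin, Fendrel, Gisela, Harald, and Oswin — 7 rulers forced after them.
Everything else can be placed before Dorin in some valid order, so Dorin can sit as late as position 10 − 7 = 3.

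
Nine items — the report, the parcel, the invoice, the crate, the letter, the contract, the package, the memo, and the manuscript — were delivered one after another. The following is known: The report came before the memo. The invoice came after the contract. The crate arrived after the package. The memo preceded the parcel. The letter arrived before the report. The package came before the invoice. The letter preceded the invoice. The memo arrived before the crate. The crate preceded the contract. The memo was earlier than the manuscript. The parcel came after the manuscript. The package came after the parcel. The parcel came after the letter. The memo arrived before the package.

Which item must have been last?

the invoice

Every other item has a chain of constraints placing it before the invoice, so the invoice is last.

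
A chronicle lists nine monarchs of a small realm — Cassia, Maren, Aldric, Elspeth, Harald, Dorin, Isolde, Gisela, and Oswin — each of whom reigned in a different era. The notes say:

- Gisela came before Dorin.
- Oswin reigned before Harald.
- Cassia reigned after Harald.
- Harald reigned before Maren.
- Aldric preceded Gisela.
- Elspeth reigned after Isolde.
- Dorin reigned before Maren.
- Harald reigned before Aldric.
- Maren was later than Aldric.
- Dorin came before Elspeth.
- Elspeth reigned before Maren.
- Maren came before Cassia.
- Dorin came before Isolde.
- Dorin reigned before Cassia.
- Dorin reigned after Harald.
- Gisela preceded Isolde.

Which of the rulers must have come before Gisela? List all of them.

Aldric, Harald, Oswin

Directly stated before Gisela: Aldric.
Harald reaches Gisela via Harald → Aldric → Gisela.
Oswin reaches Gisela via Oswin → Harald → Aldric → Gisela.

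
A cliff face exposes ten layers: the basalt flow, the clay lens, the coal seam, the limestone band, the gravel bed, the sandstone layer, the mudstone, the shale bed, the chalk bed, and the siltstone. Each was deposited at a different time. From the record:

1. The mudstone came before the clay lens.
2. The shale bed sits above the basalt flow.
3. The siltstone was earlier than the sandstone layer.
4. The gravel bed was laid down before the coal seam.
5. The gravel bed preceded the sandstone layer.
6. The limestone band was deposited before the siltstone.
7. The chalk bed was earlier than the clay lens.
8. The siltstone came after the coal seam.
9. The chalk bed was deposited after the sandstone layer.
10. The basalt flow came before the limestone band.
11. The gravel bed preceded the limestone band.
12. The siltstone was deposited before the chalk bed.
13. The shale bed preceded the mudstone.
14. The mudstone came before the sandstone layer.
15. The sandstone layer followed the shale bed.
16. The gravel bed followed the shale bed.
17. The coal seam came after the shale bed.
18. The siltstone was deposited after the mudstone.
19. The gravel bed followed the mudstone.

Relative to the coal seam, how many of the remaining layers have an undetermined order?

1

Forced before the coal seam: the basalt flow, the gravel bed, the mudstone, and the shale bed; forced after the coal seam: the chalk bed, the clay lens, the sandstone layer, and the siltstone.
That leaves the limestone band with no forced order relative to the coal seam — 1.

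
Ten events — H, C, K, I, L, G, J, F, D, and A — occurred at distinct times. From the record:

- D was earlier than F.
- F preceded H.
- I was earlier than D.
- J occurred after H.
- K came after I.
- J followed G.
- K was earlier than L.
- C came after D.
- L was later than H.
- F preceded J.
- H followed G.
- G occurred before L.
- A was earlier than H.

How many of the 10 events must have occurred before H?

5

Directly stated before H: A, F, and G.
D reaches H via D → F → H.
I reaches H via I → D → F → H.
No chain forces L (or any of the others) ahead of H.
That's A, D, F, G, and I — 5 in all.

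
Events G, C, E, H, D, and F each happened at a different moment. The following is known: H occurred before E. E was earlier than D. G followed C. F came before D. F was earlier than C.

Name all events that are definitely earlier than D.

Directly stated before D: E and F.
H reaches D via H → E → D.
No chain forces G (or any of the others) ahead of D.

E, F, H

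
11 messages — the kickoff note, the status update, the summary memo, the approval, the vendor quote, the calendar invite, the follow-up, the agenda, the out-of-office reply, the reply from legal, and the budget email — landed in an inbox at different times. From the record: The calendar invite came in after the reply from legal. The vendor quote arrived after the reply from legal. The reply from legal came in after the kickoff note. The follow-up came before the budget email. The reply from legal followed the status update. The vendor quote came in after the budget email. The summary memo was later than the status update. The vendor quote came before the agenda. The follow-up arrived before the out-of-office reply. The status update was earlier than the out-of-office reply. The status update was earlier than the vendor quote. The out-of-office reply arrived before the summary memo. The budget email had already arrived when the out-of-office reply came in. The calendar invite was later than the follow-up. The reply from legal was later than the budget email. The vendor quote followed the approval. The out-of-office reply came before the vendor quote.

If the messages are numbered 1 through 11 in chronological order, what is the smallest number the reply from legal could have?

5

The budget email, the follow-up, the kickoff note, and the status update must all come before the reply from legal — 4 forced predecessors.
Nothing else is forced ahead of the reply from legal, so its earliest slot is position 4 + 1 = 5.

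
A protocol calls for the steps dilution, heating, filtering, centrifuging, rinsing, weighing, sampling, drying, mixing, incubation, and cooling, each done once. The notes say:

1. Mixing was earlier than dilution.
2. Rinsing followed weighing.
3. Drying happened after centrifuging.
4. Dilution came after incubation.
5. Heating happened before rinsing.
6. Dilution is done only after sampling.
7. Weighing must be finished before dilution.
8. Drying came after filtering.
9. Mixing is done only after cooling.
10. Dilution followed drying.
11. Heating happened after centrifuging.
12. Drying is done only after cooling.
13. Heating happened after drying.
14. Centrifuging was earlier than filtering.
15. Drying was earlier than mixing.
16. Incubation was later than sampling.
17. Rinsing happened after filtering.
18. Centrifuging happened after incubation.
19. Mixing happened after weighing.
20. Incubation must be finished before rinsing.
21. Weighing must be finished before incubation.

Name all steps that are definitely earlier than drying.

Directly stated before drying: centrifuging, cooling, and filtering.
Incubation reaches drying via incubation → centrifuging → drying.
Sampling reaches drying via sampling → incubation → centrifuging → drying.
Weighing reaches drying via weighing → incubation → centrifuging → drying.

centrifuging, cooling, filtering, incubation, sampling, weighing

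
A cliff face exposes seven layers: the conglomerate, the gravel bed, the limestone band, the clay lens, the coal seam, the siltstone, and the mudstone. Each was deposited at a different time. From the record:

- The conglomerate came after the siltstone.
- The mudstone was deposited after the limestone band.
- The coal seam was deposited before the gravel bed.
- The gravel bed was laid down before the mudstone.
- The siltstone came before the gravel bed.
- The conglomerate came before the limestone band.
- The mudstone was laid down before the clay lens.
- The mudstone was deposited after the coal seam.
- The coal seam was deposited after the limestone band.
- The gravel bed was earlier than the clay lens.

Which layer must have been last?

Every other layer has a chain of constraints placing it before the clay lens, so the clay lens is last.

the clay lens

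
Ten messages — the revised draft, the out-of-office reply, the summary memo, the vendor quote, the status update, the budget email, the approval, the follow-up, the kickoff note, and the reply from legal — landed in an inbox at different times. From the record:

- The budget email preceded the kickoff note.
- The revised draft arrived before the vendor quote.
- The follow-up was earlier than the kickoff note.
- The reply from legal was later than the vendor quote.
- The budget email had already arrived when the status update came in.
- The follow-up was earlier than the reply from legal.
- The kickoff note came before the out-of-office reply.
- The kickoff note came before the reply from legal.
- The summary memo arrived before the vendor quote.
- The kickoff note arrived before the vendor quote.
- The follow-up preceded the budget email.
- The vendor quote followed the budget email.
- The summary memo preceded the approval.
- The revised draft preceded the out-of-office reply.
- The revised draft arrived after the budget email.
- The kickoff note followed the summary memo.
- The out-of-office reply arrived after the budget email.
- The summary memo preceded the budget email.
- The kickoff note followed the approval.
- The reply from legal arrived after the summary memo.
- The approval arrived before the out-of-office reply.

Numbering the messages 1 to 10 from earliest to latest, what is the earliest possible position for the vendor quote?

The approval, the budget email, the follow-up, the kickoff note, the revised draft, and the summary memo must all come before the vendor quote — 6 forced predecessors.
Nothing else is forced ahead of the vendor quote, so its earliest slot is position 6 + 1 = 7.

7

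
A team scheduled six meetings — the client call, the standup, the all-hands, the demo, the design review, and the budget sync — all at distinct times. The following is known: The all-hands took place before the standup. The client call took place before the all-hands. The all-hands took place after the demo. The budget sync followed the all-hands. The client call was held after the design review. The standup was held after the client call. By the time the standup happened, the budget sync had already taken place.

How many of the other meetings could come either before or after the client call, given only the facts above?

Forced before the client call: the design review; forced after the client call: the all-hands, the budget sync, and the standup.
That leaves the demo with no forced order relative to the client call — 1.

1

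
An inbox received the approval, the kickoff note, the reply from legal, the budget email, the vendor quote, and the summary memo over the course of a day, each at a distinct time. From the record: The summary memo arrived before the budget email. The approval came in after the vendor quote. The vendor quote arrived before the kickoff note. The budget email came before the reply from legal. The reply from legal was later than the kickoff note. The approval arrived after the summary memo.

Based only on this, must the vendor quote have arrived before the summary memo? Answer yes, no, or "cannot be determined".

cannot be determined

No chain of stated constraints runs from the vendor quote to the summary memo, and none runs from the summary memo to the vendor quote either.
So the relative order of the vendor quote and the summary memo is not fixed by the given facts.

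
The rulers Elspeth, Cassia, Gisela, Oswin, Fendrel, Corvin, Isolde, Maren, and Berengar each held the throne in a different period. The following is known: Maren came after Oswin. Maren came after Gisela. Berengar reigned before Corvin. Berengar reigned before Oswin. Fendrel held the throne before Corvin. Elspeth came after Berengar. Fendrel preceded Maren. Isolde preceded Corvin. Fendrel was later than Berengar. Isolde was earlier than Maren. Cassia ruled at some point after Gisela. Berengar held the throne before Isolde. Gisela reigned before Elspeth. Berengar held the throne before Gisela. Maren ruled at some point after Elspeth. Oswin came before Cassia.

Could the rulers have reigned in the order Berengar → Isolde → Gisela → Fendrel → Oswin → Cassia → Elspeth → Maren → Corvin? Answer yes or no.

yes

Check each stated constraint against the proposed order — e.g. Isolde is ahead of Corvin; Berengar is ahead of Corvin. Every pair is in the required order; nothing is violated.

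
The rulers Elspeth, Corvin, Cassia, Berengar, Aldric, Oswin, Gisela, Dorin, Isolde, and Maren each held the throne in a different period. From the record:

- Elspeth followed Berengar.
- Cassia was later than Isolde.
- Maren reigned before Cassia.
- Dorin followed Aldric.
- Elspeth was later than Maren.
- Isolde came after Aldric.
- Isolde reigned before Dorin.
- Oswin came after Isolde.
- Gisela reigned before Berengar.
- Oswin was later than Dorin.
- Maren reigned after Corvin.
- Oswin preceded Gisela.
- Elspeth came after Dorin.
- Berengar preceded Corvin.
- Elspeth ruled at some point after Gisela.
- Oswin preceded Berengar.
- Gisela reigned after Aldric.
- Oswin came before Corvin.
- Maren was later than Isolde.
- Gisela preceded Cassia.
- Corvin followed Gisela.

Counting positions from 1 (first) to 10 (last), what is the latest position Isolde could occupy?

Isolde must come before Berengar, Cassia, Corvin, Dorin, Elspeth, Gisela, Maren, and Oswin — 8 rulers forced after them.
Everything else can be placed before Isolde in some valid order, so Isolde can sit as late as position 10 − 8 = 2.

2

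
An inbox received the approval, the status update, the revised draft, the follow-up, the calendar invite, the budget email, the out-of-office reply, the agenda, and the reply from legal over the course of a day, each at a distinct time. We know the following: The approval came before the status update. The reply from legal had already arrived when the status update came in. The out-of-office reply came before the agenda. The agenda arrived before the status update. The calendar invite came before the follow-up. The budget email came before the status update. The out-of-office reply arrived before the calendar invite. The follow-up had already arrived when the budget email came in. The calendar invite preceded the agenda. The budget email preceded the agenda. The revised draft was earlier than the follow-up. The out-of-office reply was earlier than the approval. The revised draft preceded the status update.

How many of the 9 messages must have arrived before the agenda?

Directly stated before the agenda: the budget email, the calendar invite, and the out-of-office reply.
The follow-up reaches the agenda via the follow-up → the budget email → the agenda.
The revised draft reaches the agenda via the revised draft → the follow-up → the budget email → the agenda.
No chain forces the status update (or any of the others) ahead of the agenda.
That's the budget email, the calendar invite, the follow-up, the out-of-office reply, and the revised draft — 5 in all.

5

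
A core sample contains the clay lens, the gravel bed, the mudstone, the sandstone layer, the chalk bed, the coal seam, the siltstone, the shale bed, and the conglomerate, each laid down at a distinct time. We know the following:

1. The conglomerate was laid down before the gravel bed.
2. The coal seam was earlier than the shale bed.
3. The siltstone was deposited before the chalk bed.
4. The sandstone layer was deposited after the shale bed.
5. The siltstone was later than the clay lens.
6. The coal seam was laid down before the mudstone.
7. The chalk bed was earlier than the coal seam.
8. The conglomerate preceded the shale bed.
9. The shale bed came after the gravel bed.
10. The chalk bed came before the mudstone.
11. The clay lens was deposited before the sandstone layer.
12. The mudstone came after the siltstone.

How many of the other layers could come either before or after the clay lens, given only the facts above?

Forced after the clay lens: the chalk bed, the coal seam, the mudstone, the sandstone layer, the shale bed, and the siltstone.
That leaves the conglomerate and the gravel bed with no forced order relative to the clay lens — 2.

2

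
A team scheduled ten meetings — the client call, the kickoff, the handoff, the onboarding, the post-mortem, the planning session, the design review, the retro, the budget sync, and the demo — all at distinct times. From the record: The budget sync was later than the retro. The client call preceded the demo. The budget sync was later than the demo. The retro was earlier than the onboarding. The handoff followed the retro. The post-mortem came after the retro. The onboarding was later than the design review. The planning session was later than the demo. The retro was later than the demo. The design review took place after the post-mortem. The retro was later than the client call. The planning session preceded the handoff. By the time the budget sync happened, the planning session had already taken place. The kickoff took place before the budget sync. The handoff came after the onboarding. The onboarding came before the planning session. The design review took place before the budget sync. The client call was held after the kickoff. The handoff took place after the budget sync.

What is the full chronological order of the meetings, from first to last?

the kickoff, the client call, the demo, the retro, the post-mortem, the design review, the onboarding, the planning session, the budget sync, the handoff

The constraints fix every adjacent pair, so only one ordering works:
the kickoff → the client call → the demo → the retro → the post-mortem → the design review → the onboarding → the planning session → the budget sync → the handoff.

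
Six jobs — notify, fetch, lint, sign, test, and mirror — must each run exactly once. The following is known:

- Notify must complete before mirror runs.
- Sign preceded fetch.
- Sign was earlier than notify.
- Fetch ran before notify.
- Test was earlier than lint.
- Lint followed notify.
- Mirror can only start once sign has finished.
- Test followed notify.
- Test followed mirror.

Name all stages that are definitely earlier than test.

fetch, mirror, notify, sign

Directly stated before test: mirror and notify.
Fetch reaches test via fetch → notify → test.
Sign reaches test via sign → notify → test.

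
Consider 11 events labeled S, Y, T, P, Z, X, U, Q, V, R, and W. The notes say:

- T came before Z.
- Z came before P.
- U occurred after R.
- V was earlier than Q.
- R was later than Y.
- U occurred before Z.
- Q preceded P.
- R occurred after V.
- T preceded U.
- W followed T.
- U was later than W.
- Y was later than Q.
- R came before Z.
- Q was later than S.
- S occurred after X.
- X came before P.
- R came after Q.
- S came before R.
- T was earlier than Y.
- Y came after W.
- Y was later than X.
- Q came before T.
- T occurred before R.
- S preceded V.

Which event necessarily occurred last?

Every other event has a chain of constraints placing it before P, so P is last.

P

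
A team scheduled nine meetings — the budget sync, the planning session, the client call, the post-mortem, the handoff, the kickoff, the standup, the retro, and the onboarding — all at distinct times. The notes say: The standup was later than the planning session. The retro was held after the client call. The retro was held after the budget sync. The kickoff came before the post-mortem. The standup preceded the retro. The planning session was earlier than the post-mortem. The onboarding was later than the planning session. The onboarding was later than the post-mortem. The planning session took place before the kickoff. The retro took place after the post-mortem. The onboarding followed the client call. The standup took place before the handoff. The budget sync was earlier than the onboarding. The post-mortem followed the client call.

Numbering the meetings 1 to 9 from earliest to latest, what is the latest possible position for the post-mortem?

7

The post-mortem must come before the onboarding and the retro — 2 meetings forced after it.
Everything else can be placed before the post-mortem in some valid order, so the post-mortem can sit as late as position 9 − 2 = 7.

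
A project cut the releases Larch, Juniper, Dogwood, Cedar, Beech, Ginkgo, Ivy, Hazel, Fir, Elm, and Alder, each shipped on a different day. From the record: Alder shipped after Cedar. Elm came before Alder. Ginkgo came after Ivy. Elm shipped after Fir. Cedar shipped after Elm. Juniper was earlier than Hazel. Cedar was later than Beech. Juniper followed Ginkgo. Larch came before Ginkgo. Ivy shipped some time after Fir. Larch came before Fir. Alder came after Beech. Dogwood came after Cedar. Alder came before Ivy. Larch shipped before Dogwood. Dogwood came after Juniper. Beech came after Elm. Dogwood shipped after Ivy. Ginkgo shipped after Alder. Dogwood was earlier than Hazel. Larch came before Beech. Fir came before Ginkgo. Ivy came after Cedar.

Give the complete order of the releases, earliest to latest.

The constraints fix every adjacent pair, so only one ordering works:
Larch → Fir → Elm → Beech → Cedar → Alder → Ivy → Ginkgo → Juniper → Dogwood → Hazel.

Larch, Fir, Elm, Beech, Cedar, Alder, Ivy, Ginkgo, Juniper, Dogwood, Hazel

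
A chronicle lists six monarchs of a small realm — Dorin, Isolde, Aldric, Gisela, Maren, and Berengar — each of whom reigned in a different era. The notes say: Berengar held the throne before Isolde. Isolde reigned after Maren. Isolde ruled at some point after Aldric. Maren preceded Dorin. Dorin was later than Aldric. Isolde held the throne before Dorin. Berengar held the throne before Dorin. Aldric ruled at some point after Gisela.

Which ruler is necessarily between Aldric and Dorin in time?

Isolde

Tracing the constraints gives Aldric → Isolde → Dorin, so Isolde sits after Aldric and before Dorin.
No other ruler is forced both after Aldric and before Dorin.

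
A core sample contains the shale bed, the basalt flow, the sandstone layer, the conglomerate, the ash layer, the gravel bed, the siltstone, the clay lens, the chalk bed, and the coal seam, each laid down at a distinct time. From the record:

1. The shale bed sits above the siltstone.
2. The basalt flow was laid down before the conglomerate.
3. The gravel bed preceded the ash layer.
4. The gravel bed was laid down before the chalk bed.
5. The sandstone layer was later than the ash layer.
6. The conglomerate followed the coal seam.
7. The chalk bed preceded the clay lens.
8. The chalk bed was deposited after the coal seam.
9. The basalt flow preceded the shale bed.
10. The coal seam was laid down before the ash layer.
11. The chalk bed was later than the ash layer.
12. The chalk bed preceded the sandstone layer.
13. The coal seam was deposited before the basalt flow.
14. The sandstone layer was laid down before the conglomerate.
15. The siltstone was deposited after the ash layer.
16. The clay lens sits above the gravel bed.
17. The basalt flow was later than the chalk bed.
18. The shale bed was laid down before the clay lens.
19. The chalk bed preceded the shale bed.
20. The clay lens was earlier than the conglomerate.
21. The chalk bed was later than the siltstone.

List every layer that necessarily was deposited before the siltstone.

the ash layer, the coal seam, the gravel bed

Directly stated before the siltstone: the ash layer.
The coal seam reaches the siltstone via the coal seam → the ash layer → the siltstone.
The gravel bed reaches the siltstone via the gravel bed → the ash layer → the siltstone.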